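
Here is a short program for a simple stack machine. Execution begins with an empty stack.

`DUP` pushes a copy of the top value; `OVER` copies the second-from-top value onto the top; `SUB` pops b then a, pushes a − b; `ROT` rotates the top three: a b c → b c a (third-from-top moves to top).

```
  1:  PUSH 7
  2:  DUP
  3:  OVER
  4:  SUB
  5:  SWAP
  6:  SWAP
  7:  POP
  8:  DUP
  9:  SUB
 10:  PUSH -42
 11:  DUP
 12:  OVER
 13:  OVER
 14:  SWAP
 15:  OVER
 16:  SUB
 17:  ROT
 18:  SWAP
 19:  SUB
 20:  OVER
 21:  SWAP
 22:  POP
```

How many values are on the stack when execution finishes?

4

PUSH 7   → [7]
DUP      → [7, 7]
OVER     → [7, 7, 7]
SUB      → [7, 0]
SWAP     → [0, 7]
SWAP     → [7, 0]
POP      → [7]
DUP      → [7, 7]
SUB      → [0]
PUSH -42 → [0, -42]
DUP      → [0, -42, -42]
OVER     → [0, -42, -42, -42]
OVER     → [0, -42, -42, -42, -42]
SWAP     → [0, -42, -42, -42, -42]
OVER     → [0, -42, -42, -42, -42, -42]
SUB      → [0, -42, -42, -42, 0]
ROT      → [0, -42, -42, 0, -42]
SWAP     → [0, -42, -42, -42, 0]
SUB      → [0, -42, -42, -42]
OVER     → [0, -42, -42, -42, -42]
SWAP     → [0, -42, -42, -42, -42]
POP      → [0, -42, -42, -42]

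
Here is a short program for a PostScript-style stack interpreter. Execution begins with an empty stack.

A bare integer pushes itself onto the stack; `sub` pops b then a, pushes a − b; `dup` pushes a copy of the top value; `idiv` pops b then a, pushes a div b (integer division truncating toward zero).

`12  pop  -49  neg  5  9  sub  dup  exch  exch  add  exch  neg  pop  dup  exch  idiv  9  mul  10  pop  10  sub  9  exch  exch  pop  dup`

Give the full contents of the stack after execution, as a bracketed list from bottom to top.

[-1, -1]

12   → 12
pop  → (empty)
-49  → -49
neg  → 49
5    → 49 5
9    → 49 5 9
sub  → 49 -4
dup  → 49 -4 -4
exch → 49 -4 -4
exch → 49 -4 -4
add  → 49 -8
exch → -8 49
neg  → -8 -49
pop  → -8
dup  → -8 -8
exch → -8 -8
idiv → 1
9    → 1 9
mul  → 9
10   → 9 10
pop  → 9
10   → 9 10
sub  → -1
9    → -1 9
exch → 9 -1
exch → -1 9
pop  → -1
dup  → -1 -1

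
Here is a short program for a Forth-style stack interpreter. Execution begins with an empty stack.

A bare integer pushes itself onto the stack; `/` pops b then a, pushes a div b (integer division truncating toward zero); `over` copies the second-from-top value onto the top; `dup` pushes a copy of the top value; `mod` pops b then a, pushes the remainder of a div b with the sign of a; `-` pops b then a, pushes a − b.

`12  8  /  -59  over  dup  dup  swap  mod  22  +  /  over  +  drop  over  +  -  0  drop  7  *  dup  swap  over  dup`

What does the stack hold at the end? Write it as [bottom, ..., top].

[413, 413, 413, 413]

12   → 12
8    → 12 8
/    → 1
-59  → 1 -59
over → 1 -59 1
dup  → 1 -59 1 1
dup  → 1 -59 1 1 1
swap → 1 -59 1 1 1
mod  → 1 -59 1 0
22   → 1 -59 1 0 22
+    → 1 -59 1 22
/    → 1 -59 0
over → 1 -59 0 -59
+    → 1 -59 -59
drop → 1 -59
over → 1 -59 1
+    → 1 -58
-    → 59
0    → 59 0
drop → 59
7    → 59 7
*    → 413
dup  → 413 413
swap → 413 413
over → 413 413 413
dup  → 413 413 413 413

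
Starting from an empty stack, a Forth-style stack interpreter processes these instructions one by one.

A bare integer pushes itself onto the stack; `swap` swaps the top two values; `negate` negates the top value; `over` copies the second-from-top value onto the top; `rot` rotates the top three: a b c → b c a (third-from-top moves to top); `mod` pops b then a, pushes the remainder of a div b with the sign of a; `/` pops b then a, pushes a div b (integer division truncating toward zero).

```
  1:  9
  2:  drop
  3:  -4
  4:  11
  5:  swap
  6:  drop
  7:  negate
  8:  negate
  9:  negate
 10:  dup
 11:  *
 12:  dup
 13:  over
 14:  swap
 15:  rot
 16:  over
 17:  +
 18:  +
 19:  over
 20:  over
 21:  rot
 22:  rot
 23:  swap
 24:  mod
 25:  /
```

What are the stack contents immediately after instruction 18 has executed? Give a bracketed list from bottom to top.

9      -> 9
drop   -> (empty)
-4     -> -4
11     -> -4 11
swap   -> 11 -4
drop   -> 11
negate -> -11
negate -> 11
negate -> -11
dup    -> -11 -11
*      -> 121
dup    -> 121 121
over   -> 121 121 121
swap   -> 121 121 121
rot    -> 121 121 121
over   -> 121 121 121 121
+      -> 121 121 242
+      -> 121 363

[121, 363]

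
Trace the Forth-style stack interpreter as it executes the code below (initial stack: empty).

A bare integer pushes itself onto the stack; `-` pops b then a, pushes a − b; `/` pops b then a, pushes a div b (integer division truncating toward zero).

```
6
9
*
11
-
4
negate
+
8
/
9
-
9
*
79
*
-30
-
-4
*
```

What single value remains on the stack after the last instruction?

14100

6      : [6]
9      : [6, 9]
*      : [54]
11     : [54, 11]
-      : [43]
4      : [43, 4]
negate : [43, -4]
+      : [39]
8      : [39, 8]
/      : [4]
9      : [4, 9]
-      : [-5]
9      : [-5, 9]
*      : [-45]
79     : [-45, 79]
*      : [-3555]
-30    : [-3555, -30]
-      : [-3525]
-4     : [-3525, -4]
*      : [14100]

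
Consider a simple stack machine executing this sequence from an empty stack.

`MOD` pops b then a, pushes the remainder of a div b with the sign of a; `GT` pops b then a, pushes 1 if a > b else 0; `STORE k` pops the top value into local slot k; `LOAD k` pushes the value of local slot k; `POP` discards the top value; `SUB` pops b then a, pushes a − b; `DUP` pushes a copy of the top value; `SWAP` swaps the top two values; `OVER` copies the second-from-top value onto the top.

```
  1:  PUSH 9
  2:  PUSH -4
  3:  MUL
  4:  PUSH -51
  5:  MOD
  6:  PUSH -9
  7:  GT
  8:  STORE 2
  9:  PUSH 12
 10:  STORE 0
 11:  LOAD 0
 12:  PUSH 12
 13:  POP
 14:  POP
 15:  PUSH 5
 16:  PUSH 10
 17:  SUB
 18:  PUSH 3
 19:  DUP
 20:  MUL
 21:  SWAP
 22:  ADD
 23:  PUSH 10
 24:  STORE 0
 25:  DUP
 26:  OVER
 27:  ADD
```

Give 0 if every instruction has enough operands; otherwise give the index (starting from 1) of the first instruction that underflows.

0

PUSH 9   -> [9]
PUSH -4  -> [9, -4]
MUL      -> [-36]
PUSH -51 -> [-36, -51]
MOD      -> [-36]
PUSH -9  -> [-36, -9]
GT       -> [0]
STORE 2  -> []
PUSH 12  -> [12]
STORE 0  -> []
LOAD 0   -> [12]
PUSH 12  -> [12, 12]
POP      -> [12]
POP      -> []
PUSH 5   -> [5]
PUSH 10  -> [5, 10]
SUB      -> [-5]
PUSH 3   -> [-5, 3]
DUP      -> [-5, 3, 3]
MUL      -> [-5, 9]
SWAP     -> [9, -5]
ADD      -> [4]
PUSH 10  -> [4, 10]
STORE 0  -> [4]
DUP      -> [4, 4]
OVER     -> [4, 4, 4]
ADD      -> [4, 8]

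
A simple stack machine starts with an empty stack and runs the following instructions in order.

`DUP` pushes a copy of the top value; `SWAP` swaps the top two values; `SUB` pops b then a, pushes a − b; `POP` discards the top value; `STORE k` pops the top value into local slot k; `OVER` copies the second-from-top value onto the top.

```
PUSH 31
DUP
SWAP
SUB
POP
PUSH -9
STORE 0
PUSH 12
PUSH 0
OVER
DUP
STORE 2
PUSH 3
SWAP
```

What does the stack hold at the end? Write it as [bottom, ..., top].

PUSH 31 -> 31
DUP     -> 31 31
SWAP    -> 31 31
SUB     -> 0
POP     -> (empty)
PUSH -9 -> -9
STORE 0 -> (empty)
PUSH 12 -> 12
PUSH 0  -> 12 0
OVER    -> 12 0 12
DUP     -> 12 0 12 12
STORE 2 -> 12 0 12
PUSH 3  -> 12 0 12 3
SWAP    -> 12 0 3 12

[12, 0, 3, 12]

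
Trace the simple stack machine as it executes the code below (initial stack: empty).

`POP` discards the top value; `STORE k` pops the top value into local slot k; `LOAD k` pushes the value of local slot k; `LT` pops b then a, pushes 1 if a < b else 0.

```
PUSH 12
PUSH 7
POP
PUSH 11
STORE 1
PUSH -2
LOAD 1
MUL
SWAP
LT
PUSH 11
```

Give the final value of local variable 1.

PUSH 12 : 12
PUSH 7  : 12 7
POP     : 12
PUSH 11 : 12 11
STORE 1 : 12
PUSH -2 : 12 -2
LOAD 1  : 12 -2 11
MUL     : 12 -22
SWAP    : -22 12
LT      : 1
PUSH 11 : 1 11

11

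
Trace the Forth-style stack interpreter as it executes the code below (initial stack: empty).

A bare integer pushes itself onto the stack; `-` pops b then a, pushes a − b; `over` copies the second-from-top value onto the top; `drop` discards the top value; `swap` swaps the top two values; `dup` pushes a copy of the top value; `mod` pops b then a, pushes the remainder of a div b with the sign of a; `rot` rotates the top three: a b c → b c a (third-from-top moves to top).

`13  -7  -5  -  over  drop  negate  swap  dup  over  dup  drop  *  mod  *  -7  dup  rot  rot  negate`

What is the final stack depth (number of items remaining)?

3

13     : [13]
-7     : [13, -7]
-5     : [13, -7, -5]
-      : [13, -2]
over   : [13, -2, 13]
drop   : [13, -2]
negate : [13, 2]
swap   : [2, 13]
dup    : [2, 13, 13]
over   : [2, 13, 13, 13]
dup    : [2, 13, 13, 13, 13]
drop   : [2, 13, 13, 13]
*      : [2, 13, 169]
mod    : [2, 13]
*      : [26]
-7     : [26, -7]
dup    : [26, -7, -7]
rot    : [-7, -7, 26]
rot    : [-7, 26, -7]
negate : [-7, 26, 7]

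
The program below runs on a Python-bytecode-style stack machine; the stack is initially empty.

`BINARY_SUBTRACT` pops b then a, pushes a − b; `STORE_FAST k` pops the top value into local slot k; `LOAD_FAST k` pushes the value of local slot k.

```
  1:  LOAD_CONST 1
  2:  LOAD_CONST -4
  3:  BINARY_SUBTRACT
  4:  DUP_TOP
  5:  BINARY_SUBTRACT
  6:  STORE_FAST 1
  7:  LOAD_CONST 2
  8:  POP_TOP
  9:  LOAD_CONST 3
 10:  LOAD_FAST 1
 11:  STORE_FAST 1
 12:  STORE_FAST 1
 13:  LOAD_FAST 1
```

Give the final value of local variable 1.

LOAD_CONST 1     1
LOAD_CONST -4    1 -4
BINARY_SUBTRACT  5
DUP_TOP          5 5
BINARY_SUBTRACT  0
STORE_FAST 1     (empty)
LOAD_CONST 2     2
POP_TOP          (empty)
LOAD_CONST 3     3
LOAD_FAST 1      3 0
STORE_FAST 1     3
STORE_FAST 1     (empty)
LOAD_FAST 1      3

3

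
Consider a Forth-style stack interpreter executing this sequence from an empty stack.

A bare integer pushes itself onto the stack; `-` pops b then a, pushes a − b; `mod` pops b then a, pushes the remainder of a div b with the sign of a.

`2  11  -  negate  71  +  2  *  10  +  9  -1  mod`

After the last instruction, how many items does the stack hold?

2

2      → 2
11     → 2 11
-      → -9
negate → 9
71     → 9 71
+      → 80
2      → 80 2
*      → 160
10     → 160 10
+      → 170
9      → 170 9
-1     → 170 9 -1
mod    → 170 0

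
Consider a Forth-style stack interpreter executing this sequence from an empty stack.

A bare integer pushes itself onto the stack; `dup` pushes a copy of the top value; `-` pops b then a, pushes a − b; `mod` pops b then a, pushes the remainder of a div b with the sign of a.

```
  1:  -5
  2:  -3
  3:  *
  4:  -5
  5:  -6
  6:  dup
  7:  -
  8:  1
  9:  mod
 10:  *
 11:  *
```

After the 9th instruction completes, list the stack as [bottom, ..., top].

-5  : -5
-3  : -5 -3
*   : 15
-5  : 15 -5
-6  : 15 -5 -6
dup : 15 -5 -6 -6
-   : 15 -5 0
1   : 15 -5 0 1
mod : 15 -5 0

[15, -5, 0]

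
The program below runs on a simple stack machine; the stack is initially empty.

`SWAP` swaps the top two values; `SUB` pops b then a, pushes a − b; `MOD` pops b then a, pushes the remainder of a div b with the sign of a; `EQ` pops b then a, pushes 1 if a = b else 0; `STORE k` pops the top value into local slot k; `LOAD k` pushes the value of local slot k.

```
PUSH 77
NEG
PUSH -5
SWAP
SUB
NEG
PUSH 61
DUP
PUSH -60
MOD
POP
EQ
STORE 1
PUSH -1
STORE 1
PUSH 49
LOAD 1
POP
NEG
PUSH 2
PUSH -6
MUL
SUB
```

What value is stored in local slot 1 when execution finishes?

-1

PUSH 77  : [77]
NEG      : [-77]
PUSH -5  : [-77, -5]
SWAP     : [-5, -77]
SUB      : [72]
NEG      : [-72]
PUSH 61  : [-72, 61]
DUP      : [-72, 61, 61]
PUSH -60 : [-72, 61, 61, -60]
MOD      : [-72, 61, 1]
POP      : [-72, 61]
EQ       : [0]
STORE 1  : []
PUSH -1  : [-1]
STORE 1  : []
PUSH 49  : [49]
LOAD 1   : [49, -1]
POP      : [49]
NEG      : [-49]
PUSH 2   : [-49, 2]
PUSH -6  : [-49, 2, -6]
MUL      : [-49, -12]
SUB      : [-37]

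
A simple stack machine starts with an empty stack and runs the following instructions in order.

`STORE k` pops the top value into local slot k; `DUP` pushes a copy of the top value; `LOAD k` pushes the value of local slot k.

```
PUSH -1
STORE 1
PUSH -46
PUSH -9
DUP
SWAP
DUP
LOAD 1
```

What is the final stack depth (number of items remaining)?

5

PUSH -1  : -1
STORE 1  : (empty)
PUSH -46 : -46
PUSH -9  : -46 -9
DUP      : -46 -9 -9
SWAP     : -46 -9 -9
DUP      : -46 -9 -9 -9
LOAD 1   : -46 -9 -9 -9 -1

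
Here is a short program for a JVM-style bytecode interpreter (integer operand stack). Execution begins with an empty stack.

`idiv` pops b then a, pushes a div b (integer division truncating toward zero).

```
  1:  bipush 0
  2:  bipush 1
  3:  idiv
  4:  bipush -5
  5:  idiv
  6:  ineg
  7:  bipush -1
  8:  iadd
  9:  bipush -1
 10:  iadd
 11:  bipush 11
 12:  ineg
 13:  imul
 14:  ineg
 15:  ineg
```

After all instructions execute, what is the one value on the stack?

bipush 0  → 0
bipush 1  → 0 1
idiv      → 0
bipush -5 → 0 -5
idiv      → 0
ineg      → 0
bipush -1 → 0 -1
iadd      → -1
bipush -1 → -1 -1
iadd      → -2
bipush 11 → -2 11
ineg      → -2 -11
imul      → 22
ineg      → -22
ineg      → 22

22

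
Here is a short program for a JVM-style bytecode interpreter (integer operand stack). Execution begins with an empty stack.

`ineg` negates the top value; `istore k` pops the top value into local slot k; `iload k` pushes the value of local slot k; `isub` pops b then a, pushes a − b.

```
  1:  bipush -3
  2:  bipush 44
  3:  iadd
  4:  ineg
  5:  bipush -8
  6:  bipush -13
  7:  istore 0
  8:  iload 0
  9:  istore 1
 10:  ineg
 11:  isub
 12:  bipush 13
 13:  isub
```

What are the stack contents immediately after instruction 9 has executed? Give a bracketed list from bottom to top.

[-41, -8]

bipush -3   [-3]
bipush 44   [-3, 44]
iadd        [41]
ineg        [-41]
bipush -8   [-41, -8]
bipush -13  [-41, -8, -13]
istore 0    [-41, -8]
iload 0     [-41, -8, -13]
istore 1    [-41, -8]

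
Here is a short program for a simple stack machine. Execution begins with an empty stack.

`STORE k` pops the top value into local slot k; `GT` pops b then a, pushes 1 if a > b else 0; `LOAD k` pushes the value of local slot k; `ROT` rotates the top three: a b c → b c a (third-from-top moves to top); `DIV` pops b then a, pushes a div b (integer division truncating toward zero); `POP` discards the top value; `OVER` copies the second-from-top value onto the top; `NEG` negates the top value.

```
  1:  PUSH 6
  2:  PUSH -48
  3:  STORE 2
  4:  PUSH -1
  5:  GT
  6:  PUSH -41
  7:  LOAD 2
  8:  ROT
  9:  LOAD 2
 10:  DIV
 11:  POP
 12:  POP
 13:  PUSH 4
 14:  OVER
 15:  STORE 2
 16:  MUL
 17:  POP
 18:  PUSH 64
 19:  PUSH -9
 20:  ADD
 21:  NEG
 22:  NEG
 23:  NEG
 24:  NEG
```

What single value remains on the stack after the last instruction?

PUSH 6   → [6]
PUSH -48 → [6, -48]
STORE 2  → [6]
PUSH -1  → [6, -1]
GT       → [1]
PUSH -41 → [1, -41]
LOAD 2   → [1, -41, -48]
ROT      → [-41, -48, 1]
LOAD 2   → [-41, -48, 1, -48]
DIV      → [-41, -48, 0]
POP      → [-41, -48]
POP      → [-41]
PUSH 4   → [-41, 4]
OVER     → [-41, 4, -41]
STORE 2  → [-41, 4]
MUL      → [-164]
POP      → []
PUSH 64  → [64]
PUSH -9  → [64, -9]
ADD      → [55]
NEG      → [-55]
NEG      → [55]
NEG      → [-55]
NEG      → [55]

55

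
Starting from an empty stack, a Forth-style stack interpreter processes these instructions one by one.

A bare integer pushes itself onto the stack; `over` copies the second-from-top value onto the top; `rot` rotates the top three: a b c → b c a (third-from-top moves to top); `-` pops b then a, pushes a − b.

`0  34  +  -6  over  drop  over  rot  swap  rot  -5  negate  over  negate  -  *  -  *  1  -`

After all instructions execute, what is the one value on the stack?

951

0      → 0
34     → 0 34
+      → 34
-6     → 34 -6
over   → 34 -6 34
drop   → 34 -6
over   → 34 -6 34
rot    → -6 34 34
swap   → -6 34 34
rot    → 34 34 -6
-5     → 34 34 -6 -5
negate → 34 34 -6 5
over   → 34 34 -6 5 -6
negate → 34 34 -6 5 6
-      → 34 34 -6 -1
*      → 34 34 6
-      → 34 28
*      → 952
1      → 952 1
-      → 951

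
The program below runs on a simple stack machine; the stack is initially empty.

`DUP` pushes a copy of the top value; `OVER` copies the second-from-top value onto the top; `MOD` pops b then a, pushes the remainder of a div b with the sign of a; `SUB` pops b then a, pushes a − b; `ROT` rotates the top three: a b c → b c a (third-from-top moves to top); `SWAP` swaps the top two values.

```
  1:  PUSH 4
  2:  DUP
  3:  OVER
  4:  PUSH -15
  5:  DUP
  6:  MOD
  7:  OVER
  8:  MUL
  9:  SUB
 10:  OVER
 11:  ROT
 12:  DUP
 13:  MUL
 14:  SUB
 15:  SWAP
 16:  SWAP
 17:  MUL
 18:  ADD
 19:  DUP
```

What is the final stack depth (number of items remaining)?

2

PUSH 4   → 4
DUP      → 4 4
OVER     → 4 4 4
PUSH -15 → 4 4 4 -15
DUP      → 4 4 4 -15 -15
MOD      → 4 4 4 0
OVER     → 4 4 4 0 4
MUL      → 4 4 4 0
SUB      → 4 4 4
OVER     → 4 4 4 4
ROT      → 4 4 4 4
DUP      → 4 4 4 4 4
MUL      → 4 4 4 16
SUB      → 4 4 -12
SWAP     → 4 -12 4
SWAP     → 4 4 -12
MUL      → 4 -48
ADD      → -44
DUP      → -44 -44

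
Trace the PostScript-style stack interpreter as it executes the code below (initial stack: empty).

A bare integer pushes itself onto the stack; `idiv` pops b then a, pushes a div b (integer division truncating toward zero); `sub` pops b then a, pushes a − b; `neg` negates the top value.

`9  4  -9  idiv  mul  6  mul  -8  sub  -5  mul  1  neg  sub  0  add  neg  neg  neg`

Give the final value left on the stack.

9    -> 9
4    -> 9 4
-9   -> 9 4 -9
idiv -> 9 0
mul  -> 0
6    -> 0 6
mul  -> 0
-8   -> 0 -8
sub  -> 8
-5   -> 8 -5
mul  -> -40
1    -> -40 1
neg  -> -40 -1
sub  -> -39
0    -> -39 0
add  -> -39
neg  -> 39
neg  -> -39
neg  -> 39

39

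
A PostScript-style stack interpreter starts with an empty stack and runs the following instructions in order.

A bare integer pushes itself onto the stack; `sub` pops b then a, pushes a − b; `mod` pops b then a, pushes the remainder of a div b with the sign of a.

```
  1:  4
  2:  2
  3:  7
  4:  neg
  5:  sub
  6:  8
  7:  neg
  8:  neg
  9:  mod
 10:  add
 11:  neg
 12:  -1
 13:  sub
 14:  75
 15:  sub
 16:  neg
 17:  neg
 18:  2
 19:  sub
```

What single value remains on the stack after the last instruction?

4    [4]
2    [4, 2]
7    [4, 2, 7]
neg  [4, 2, -7]
sub  [4, 9]
8    [4, 9, 8]
neg  [4, 9, -8]
neg  [4, 9, 8]
mod  [4, 1]
add  [5]
neg  [-5]
-1   [-5, -1]
sub  [-4]
75   [-4, 75]
sub  [-79]
neg  [79]
neg  [-79]
2    [-79, 2]
sub  [-81]

-81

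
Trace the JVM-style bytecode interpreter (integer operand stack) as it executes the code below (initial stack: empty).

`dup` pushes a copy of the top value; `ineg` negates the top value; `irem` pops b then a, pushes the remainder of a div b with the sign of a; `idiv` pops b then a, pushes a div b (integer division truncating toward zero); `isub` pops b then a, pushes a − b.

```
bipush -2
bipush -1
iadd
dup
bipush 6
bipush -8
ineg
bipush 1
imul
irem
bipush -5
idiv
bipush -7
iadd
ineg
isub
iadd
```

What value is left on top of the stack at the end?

bipush -2 -> -2
bipush -1 -> -2 -1
iadd      -> -3
dup       -> -3 -3
bipush 6  -> -3 -3 6
bipush -8 -> -3 -3 6 -8
ineg      -> -3 -3 6 8
bipush 1  -> -3 -3 6 8 1
imul      -> -3 -3 6 8
irem      -> -3 -3 6
bipush -5 -> -3 -3 6 -5
idiv      -> -3 -3 -1
bipush -7 -> -3 -3 -1 -7
iadd      -> -3 -3 -8
ineg      -> -3 -3 8
isub      -> -3 -11
iadd      -> -14

-14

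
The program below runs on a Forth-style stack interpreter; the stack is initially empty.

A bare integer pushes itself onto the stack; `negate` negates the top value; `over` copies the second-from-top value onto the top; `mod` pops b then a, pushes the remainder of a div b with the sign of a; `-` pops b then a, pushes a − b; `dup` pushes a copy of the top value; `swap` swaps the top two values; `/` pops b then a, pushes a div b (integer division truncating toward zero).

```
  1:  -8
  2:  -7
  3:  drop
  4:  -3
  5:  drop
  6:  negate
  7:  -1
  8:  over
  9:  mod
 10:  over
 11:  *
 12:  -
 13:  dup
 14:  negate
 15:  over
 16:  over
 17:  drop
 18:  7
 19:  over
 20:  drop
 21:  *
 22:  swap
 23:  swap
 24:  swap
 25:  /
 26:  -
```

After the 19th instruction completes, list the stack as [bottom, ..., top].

-8     : -8
-7     : -8 -7
drop   : -8
-3     : -8 -3
drop   : -8
negate : 8
-1     : 8 -1
over   : 8 -1 8
mod    : 8 -1
over   : 8 -1 8
*      : 8 -8
-      : 16
dup    : 16 16
negate : 16 -16
over   : 16 -16 16
over   : 16 -16 16 -16
drop   : 16 -16 16
7      : 16 -16 16 7
over   : 16 -16 16 7 16

[16, -16, 16, 7, 16]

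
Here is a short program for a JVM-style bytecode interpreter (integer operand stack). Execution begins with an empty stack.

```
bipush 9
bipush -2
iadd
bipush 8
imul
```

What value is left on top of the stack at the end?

56

bipush 9   [9]
bipush -2  [9, -2]
iadd       [7]
bipush 8   [7, 8]
imul       [56]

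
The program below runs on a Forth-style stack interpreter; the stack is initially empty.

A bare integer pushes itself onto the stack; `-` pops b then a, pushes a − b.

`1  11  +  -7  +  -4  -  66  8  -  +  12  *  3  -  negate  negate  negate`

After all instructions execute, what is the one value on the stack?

1      -> [1]
11     -> [1, 11]
+      -> [12]
-7     -> [12, -7]
+      -> [5]
-4     -> [5, -4]
-      -> [9]
66     -> [9, 66]
8      -> [9, 66, 8]
-      -> [9, 58]
+      -> [67]
12     -> [67, 12]
*      -> [804]
3      -> [804, 3]
-      -> [801]
negate -> [-801]
negate -> [801]
negate -> [-801]

-801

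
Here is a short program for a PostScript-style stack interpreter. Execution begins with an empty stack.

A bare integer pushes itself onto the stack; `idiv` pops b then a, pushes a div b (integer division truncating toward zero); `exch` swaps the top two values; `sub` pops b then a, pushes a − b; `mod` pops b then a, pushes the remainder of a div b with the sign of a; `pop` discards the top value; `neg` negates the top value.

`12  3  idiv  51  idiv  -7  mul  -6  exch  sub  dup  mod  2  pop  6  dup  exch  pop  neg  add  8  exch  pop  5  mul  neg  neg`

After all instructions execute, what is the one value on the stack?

40

12   → [12]
3    → [12, 3]
idiv → [4]
51   → [4, 51]
idiv → [0]
-7   → [0, -7]
mul  → [0]
-6   → [0, -6]
exch → [-6, 0]
sub  → [-6]
dup  → [-6, -6]
mod  → [0]
2    → [0, 2]
pop  → [0]
6    → [0, 6]
dup  → [0, 6, 6]
exch → [0, 6, 6]
pop  → [0, 6]
neg  → [0, -6]
add  → [-6]
8    → [-6, 8]
exch → [8, -6]
pop  → [8]
5    → [8, 5]
mul  → [40]
neg  → [-40]
neg  → [40]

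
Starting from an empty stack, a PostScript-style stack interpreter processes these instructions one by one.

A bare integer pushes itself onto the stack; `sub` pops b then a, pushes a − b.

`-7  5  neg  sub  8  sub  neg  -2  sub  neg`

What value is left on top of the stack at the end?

-7  → [-7]
5   → [-7, 5]
neg → [-7, -5]
sub → [-2]
8   → [-2, 8]
sub → [-10]
neg → [10]
-2  → [10, -2]
sub → [12]
neg → [-12]

-12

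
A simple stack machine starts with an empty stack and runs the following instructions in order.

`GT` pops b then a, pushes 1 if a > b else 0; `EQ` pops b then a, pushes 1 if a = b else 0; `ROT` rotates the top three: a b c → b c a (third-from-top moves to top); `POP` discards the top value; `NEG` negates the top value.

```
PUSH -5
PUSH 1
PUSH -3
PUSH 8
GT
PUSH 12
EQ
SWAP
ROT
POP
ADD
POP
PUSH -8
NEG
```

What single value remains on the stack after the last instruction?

8

PUSH -5 → [-5]
PUSH 1  → [-5, 1]
PUSH -3 → [-5, 1, -3]
PUSH 8  → [-5, 1, -3, 8]
GT      → [-5, 1, 0]
PUSH 12 → [-5, 1, 0, 12]
EQ      → [-5, 1, 0]
SWAP    → [-5, 0, 1]
ROT     → [0, 1, -5]
POP     → [0, 1]
ADD     → [1]
POP     → []
PUSH -8 → [-8]
NEG     → [8]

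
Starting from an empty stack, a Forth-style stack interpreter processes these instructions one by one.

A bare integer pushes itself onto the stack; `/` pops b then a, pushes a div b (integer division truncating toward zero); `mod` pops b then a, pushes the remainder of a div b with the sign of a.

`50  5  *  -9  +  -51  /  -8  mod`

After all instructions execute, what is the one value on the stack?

50  -> [50]
5   -> [50, 5]
*   -> [250]
-9  -> [250, -9]
+   -> [241]
-51 -> [241, -51]
/   -> [-4]
-8  -> [-4, -8]
mod -> [-4]

-4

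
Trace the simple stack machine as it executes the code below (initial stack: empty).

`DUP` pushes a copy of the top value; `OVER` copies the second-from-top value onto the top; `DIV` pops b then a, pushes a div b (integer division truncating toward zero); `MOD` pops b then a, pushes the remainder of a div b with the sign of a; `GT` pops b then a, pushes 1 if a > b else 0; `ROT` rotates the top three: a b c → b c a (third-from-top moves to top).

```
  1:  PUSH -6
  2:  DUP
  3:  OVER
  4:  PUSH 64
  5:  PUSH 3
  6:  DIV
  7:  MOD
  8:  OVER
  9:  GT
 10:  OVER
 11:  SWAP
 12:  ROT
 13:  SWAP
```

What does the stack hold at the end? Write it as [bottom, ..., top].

[-6, -6, -6, 0]

PUSH -6 -> [-6]
DUP     -> [-6, -6]
OVER    -> [-6, -6, -6]
PUSH 64 -> [-6, -6, -6, 64]
PUSH 3  -> [-6, -6, -6, 64, 3]
DIV     -> [-6, -6, -6, 21]
MOD     -> [-6, -6, -6]
OVER    -> [-6, -6, -6, -6]
GT      -> [-6, -6, 0]
OVER    -> [-6, -6, 0, -6]
SWAP    -> [-6, -6, -6, 0]
ROT     -> [-6, -6, 0, -6]
SWAP    -> [-6, -6, -6, 0]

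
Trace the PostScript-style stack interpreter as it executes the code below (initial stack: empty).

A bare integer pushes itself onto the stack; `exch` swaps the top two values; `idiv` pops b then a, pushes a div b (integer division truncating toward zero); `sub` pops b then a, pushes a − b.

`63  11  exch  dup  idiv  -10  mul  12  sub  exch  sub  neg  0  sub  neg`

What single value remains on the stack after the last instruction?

-33

63   -> [63]
11   -> [63, 11]
exch -> [11, 63]
dup  -> [11, 63, 63]
idiv -> [11, 1]
-10  -> [11, 1, -10]
mul  -> [11, -10]
12   -> [11, -10, 12]
sub  -> [11, -22]
exch -> [-22, 11]
sub  -> [-33]
neg  -> [33]
0    -> [33, 0]
sub  -> [33]
neg  -> [-33]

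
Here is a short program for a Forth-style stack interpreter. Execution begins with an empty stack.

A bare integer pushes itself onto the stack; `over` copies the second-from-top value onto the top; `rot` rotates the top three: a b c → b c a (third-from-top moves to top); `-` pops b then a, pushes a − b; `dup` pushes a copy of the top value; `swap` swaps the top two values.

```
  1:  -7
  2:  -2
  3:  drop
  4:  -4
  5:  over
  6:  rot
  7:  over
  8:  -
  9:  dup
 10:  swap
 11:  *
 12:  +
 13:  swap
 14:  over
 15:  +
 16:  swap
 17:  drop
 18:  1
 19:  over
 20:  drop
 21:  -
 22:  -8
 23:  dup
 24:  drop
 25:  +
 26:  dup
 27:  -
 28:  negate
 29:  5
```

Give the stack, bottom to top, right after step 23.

[-12, -8, -8]

-7   → [-7]
-2   → [-7, -2]
drop → [-7]
-4   → [-7, -4]
over → [-7, -4, -7]
rot  → [-4, -7, -7]
over → [-4, -7, -7, -7]
-    → [-4, -7, 0]
dup  → [-4, -7, 0, 0]
swap → [-4, -7, 0, 0]
*    → [-4, -7, 0]
+    → [-4, -7]
swap → [-7, -4]
over → [-7, -4, -7]
+    → [-7, -11]
swap → [-11, -7]
drop → [-11]
1    → [-11, 1]
over → [-11, 1, -11]
drop → [-11, 1]
-    → [-12]
-8   → [-12, -8]
dup  → [-12, -8, -8]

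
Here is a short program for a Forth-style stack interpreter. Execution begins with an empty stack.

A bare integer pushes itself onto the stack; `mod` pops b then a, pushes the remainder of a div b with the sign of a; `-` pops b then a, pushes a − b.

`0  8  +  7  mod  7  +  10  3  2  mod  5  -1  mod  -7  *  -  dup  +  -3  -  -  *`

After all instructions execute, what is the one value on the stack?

0   → [0]
8   → [0, 8]
+   → [8]
7   → [8, 7]
mod → [1]
7   → [1, 7]
+   → [8]
10  → [8, 10]
3   → [8, 10, 3]
2   → [8, 10, 3, 2]
mod → [8, 10, 1]
5   → [8, 10, 1, 5]
-1  → [8, 10, 1, 5, -1]
mod → [8, 10, 1, 0]
-7  → [8, 10, 1, 0, -7]
*   → [8, 10, 1, 0]
-   → [8, 10, 1]
dup → [8, 10, 1, 1]
+   → [8, 10, 2]
-3  → [8, 10, 2, -3]
-   → [8, 10, 5]
-   → [8, 5]
*   → [40]

40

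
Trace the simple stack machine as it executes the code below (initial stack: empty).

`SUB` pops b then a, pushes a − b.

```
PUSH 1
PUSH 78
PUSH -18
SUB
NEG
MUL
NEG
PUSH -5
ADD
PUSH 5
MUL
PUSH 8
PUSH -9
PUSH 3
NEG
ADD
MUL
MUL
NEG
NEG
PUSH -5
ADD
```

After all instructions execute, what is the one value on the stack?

-43685

PUSH 1    1
PUSH 78   1 78
PUSH -18  1 78 -18
SUB       1 96
NEG       1 -96
MUL       -96
NEG       96
PUSH -5   96 -5
ADD       91
PUSH 5    91 5
MUL       455
PUSH 8    455 8
PUSH -9   455 8 -9
PUSH 3    455 8 -9 3
NEG       455 8 -9 -3
ADD       455 8 -12
MUL       455 -96
MUL       -43680
NEG       43680
NEG       -43680
PUSH -5   -43680 -5
ADD       -43685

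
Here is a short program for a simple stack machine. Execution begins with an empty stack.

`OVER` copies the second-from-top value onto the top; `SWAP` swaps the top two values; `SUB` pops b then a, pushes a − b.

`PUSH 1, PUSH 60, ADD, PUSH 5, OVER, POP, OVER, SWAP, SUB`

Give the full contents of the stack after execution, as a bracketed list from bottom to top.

PUSH 1  → [1]
PUSH 60 → [1, 60]
ADD     → [61]
PUSH 5  → [61, 5]
OVER    → [61, 5, 61]
POP     → [61, 5]
OVER    → [61, 5, 61]
SWAP    → [61, 61, 5]
SUB     → [61, 56]

[61, 56]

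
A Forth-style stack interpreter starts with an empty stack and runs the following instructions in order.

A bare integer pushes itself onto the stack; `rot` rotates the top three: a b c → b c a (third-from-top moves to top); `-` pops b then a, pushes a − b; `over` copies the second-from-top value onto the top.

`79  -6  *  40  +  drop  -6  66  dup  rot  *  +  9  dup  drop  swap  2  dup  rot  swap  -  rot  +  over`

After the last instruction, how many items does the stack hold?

3

79   -> 79
-6   -> 79 -6
*    -> -474
40   -> -474 40
+    -> -434
drop -> (empty)
-6   -> -6
66   -> -6 66
dup  -> -6 66 66
rot  -> 66 66 -6
*    -> 66 -396
+    -> -330
9    -> -330 9
dup  -> -330 9 9
drop -> -330 9
swap -> 9 -330
2    -> 9 -330 2
dup  -> 9 -330 2 2
rot  -> 9 2 2 -330
swap -> 9 2 -330 2
-    -> 9 2 -332
rot  -> 2 -332 9
+    -> 2 -323
over -> 2 -323 2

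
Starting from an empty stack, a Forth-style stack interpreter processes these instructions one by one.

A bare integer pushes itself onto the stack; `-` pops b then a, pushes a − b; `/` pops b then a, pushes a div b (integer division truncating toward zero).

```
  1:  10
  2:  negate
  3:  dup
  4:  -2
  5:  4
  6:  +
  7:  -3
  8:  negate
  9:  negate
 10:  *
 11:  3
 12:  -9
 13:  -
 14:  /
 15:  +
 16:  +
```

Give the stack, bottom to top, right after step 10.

[-10, -10, -6]

10     : [10]
negate : [-10]
dup    : [-10, -10]
-2     : [-10, -10, -2]
4      : [-10, -10, -2, 4]
+      : [-10, -10, 2]
-3     : [-10, -10, 2, -3]
negate : [-10, -10, 2, 3]
negate : [-10, -10, 2, -3]
*      : [-10, -10, -6]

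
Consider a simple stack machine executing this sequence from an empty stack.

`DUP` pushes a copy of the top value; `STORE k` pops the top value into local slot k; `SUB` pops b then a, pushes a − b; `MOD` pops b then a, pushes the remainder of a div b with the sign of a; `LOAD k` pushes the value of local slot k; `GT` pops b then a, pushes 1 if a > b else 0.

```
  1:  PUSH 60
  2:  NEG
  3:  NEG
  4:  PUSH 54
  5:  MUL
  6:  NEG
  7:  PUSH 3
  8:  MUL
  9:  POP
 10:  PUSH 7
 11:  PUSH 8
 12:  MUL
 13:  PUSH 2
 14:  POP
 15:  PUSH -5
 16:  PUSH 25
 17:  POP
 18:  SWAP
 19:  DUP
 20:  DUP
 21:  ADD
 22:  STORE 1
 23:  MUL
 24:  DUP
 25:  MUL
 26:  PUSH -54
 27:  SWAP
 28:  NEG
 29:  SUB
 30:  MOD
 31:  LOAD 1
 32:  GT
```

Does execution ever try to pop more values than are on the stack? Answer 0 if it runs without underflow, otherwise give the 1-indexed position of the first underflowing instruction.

PUSH 60  : 60
NEG      : -60
NEG      : 60
PUSH 54  : 60 54
MUL      : 3240
NEG      : -3240
PUSH 3   : -3240 3
MUL      : -9720
POP      : (empty)
PUSH 7   : 7
PUSH 8   : 7 8
MUL      : 56
PUSH 2   : 56 2
POP      : 56
PUSH -5  : 56 -5
PUSH 25  : 56 -5 25
POP      : 56 -5
SWAP     : -5 56
DUP      : -5 56 56
DUP      : -5 56 56 56
ADD      : -5 56 112
STORE 1  : -5 56
MUL      : -280
DUP      : -280 -280
MUL      : 78400
PUSH -54 : 78400 -54
SWAP     : -54 78400
NEG      : -54 -78400
SUB      : 78346
MOD  — needs 2 operands, stack has 1 → underflow

30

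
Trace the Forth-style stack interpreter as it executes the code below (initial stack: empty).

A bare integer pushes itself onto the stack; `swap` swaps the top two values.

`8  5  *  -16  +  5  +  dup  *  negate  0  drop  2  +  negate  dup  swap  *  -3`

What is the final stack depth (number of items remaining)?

8       8
5       8 5
*       40
-16     40 -16
+       24
5       24 5
+       29
dup     29 29
*       841
negate  -841
0       -841 0
drop    -841
2       -841 2
+       -839
negate  839
dup     839 839
swap    839 839
*       703921
-3      703921 -3

2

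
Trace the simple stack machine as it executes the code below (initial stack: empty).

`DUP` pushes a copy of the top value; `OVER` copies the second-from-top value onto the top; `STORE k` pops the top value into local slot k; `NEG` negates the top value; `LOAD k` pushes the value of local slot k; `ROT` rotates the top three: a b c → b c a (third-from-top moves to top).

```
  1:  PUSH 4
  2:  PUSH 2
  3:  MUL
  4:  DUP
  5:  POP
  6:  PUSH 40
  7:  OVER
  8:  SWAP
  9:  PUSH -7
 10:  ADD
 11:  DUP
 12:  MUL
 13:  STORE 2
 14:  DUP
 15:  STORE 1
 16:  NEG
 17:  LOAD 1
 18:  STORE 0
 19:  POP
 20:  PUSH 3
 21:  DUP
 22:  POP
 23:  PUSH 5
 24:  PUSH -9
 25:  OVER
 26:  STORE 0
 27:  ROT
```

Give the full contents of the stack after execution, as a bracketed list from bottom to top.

PUSH 4  → [4]
PUSH 2  → [4, 2]
MUL     → [8]
DUP     → [8, 8]
POP     → [8]
PUSH 40 → [8, 40]
OVER    → [8, 40, 8]
SWAP    → [8, 8, 40]
PUSH -7 → [8, 8, 40, -7]
ADD     → [8, 8, 33]
DUP     → [8, 8, 33, 33]
MUL     → [8, 8, 1089]
STORE 2 → [8, 8]
DUP     → [8, 8, 8]
STORE 1 → [8, 8]
NEG     → [8, -8]
LOAD 1  → [8, -8, 8]
STORE 0 → [8, -8]
POP     → [8]
PUSH 3  → [8, 3]
DUP     → [8, 3, 3]
POP     → [8, 3]
PUSH 5  → [8, 3, 5]
PUSH -9 → [8, 3, 5, -9]
OVER    → [8, 3, 5, -9, 5]
STORE 0 → [8, 3, 5, -9]
ROT     → [8, 5, -9, 3]

[8, 5, -9, 3]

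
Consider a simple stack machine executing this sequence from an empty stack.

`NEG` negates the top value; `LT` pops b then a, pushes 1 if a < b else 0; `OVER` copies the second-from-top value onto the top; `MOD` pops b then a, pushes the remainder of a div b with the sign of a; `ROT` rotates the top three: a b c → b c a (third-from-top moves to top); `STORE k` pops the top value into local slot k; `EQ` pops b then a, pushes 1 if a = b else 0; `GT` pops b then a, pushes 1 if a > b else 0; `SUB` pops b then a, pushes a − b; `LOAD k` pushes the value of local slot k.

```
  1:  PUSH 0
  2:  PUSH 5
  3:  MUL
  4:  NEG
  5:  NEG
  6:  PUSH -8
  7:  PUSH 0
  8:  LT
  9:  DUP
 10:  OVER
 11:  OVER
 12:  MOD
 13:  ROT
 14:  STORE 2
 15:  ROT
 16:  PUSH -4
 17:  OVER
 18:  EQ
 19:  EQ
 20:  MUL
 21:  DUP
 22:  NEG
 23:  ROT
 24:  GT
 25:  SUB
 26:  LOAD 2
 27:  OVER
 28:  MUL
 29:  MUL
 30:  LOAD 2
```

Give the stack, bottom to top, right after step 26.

[0, 1]

PUSH 0   [0]
PUSH 5   [0, 5]
MUL      [0]
NEG      [0]
NEG      [0]
PUSH -8  [0, -8]
PUSH 0   [0, -8, 0]
LT       [0, 1]
DUP      [0, 1, 1]
OVER     [0, 1, 1, 1]
OVER     [0, 1, 1, 1, 1]
MOD      [0, 1, 1, 0]
ROT      [0, 1, 0, 1]
STORE 2  [0, 1, 0]
ROT      [1, 0, 0]
PUSH -4  [1, 0, 0, -4]
OVER     [1, 0, 0, -4, 0]
EQ       [1, 0, 0, 0]
EQ       [1, 0, 1]
MUL      [1, 0]
DUP      [1, 0, 0]
NEG      [1, 0, 0]
ROT      [0, 0, 1]
GT       [0, 0]
SUB      [0]
LOAD 2   [0, 1]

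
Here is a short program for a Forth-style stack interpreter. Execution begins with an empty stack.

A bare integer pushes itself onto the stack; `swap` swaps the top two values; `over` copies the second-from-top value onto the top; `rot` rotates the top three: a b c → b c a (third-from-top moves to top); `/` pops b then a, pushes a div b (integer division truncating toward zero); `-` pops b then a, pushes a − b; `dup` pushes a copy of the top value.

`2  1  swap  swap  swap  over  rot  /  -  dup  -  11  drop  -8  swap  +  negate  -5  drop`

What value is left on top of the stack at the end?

8

2       [2]
1       [2, 1]
swap    [1, 2]
swap    [2, 1]
swap    [1, 2]
over    [1, 2, 1]
rot     [2, 1, 1]
/       [2, 1]
-       [1]
dup     [1, 1]
-       [0]
11      [0, 11]
drop    [0]
-8      [0, -8]
swap    [-8, 0]
+       [-8]
negate  [8]
-5      [8, -5]
drop    [8]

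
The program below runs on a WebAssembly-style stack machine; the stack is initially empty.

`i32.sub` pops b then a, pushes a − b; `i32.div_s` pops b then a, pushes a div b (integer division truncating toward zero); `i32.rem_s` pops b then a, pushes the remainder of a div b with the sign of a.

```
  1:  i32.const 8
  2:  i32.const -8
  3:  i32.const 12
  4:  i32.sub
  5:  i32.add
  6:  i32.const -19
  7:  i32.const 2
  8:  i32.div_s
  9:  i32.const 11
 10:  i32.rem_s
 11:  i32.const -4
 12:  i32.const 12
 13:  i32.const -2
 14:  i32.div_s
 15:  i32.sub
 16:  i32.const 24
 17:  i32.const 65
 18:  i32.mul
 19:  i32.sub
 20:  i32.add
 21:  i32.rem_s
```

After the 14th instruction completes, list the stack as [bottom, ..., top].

[-12, -9, -4, -6]

i32.const 8   -> 8
i32.const -8  -> 8 -8
i32.const 12  -> 8 -8 12
i32.sub       -> 8 -20
i32.add       -> -12
i32.const -19 -> -12 -19
i32.const 2   -> -12 -19 2
i32.div_s     -> -12 -9
i32.const 11  -> -12 -9 11
i32.rem_s     -> -12 -9
i32.const -4  -> -12 -9 -4
i32.const 12  -> -12 -9 -4 12
i32.const -2  -> -12 -9 -4 12 -2
i32.div_s     -> -12 -9 -4 -6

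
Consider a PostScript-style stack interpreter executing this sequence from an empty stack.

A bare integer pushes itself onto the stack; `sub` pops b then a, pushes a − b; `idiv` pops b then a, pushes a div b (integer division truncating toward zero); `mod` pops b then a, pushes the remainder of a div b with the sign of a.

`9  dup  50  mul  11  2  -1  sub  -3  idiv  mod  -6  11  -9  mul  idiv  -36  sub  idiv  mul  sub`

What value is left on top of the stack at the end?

9    -> [9]
dup  -> [9, 9]
50   -> [9, 9, 50]
mul  -> [9, 450]
11   -> [9, 450, 11]
2    -> [9, 450, 11, 2]
-1   -> [9, 450, 11, 2, -1]
sub  -> [9, 450, 11, 3]
-3   -> [9, 450, 11, 3, -3]
idiv -> [9, 450, 11, -1]
mod  -> [9, 450, 0]
-6   -> [9, 450, 0, -6]
11   -> [9, 450, 0, -6, 11]
-9   -> [9, 450, 0, -6, 11, -9]
mul  -> [9, 450, 0, -6, -99]
idiv -> [9, 450, 0, 0]
-36  -> [9, 450, 0, 0, -36]
sub  -> [9, 450, 0, 36]
idiv -> [9, 450, 0]
mul  -> [9, 0]
sub  -> [9]

9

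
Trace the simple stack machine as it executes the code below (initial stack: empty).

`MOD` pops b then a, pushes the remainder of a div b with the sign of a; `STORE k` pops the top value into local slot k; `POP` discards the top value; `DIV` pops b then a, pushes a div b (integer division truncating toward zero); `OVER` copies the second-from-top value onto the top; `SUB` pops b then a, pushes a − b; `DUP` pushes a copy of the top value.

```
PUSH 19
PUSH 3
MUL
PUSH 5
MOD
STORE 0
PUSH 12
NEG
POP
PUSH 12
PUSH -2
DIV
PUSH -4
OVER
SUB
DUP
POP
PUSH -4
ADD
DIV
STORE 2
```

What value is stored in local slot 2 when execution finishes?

3

PUSH 19  [19]
PUSH 3   [19, 3]
MUL      [57]
PUSH 5   [57, 5]
MOD      [2]
STORE 0  []
PUSH 12  [12]
NEG      [-12]
POP      []
PUSH 12  [12]
PUSH -2  [12, -2]
DIV      [-6]
PUSH -4  [-6, -4]
OVER     [-6, -4, -6]
SUB      [-6, 2]
DUP      [-6, 2, 2]
POP      [-6, 2]
PUSH -4  [-6, 2, -4]
ADD      [-6, -2]
DIV      [3]
STORE 2  []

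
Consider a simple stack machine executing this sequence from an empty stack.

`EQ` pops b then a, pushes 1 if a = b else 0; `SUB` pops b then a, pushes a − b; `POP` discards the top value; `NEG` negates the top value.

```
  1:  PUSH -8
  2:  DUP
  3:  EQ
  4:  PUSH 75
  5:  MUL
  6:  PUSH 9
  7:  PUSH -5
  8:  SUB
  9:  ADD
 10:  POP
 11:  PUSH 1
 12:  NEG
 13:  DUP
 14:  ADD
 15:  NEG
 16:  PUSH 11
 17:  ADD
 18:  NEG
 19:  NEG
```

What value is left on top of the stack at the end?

PUSH -8 : -8
DUP     : -8 -8
EQ      : 1
PUSH 75 : 1 75
MUL     : 75
PUSH 9  : 75 9
PUSH -5 : 75 9 -5
SUB     : 75 14
ADD     : 89
POP     : (empty)
PUSH 1  : 1
NEG     : -1
DUP     : -1 -1
ADD     : -2
NEG     : 2
PUSH 11 : 2 11
ADD     : 13
NEG     : -13
NEG     : 13

13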